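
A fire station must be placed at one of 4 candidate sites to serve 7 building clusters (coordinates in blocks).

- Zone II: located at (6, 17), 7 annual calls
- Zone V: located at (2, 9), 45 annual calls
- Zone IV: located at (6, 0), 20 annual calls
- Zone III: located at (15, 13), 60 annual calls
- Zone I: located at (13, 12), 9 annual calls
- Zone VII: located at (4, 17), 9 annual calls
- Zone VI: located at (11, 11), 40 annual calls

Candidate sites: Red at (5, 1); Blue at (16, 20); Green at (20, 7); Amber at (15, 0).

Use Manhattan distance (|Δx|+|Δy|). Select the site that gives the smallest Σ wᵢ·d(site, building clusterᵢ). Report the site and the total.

Total weighted distance at each candidate:
  Red (5, 1): total = 2938
  Blue (16, 20): total = 3090
  Green (20, 7): total = 3010
  Amber (15, 0): total = 3110
Minimum is at Red with total 2938 blocks.

Red, total 2938 blocks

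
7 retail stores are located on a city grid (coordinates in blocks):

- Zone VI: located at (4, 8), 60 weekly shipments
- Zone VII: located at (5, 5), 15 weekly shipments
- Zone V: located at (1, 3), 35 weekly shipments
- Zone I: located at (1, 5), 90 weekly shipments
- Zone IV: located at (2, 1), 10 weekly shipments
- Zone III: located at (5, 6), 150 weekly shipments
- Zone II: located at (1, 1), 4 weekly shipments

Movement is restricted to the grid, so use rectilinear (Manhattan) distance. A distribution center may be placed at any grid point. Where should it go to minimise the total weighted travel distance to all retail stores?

Manhattan distance separates: Σwᵢ(|x−xᵢ|+|y−yᵢ|) = Σwᵢ|x−xᵢ| + Σwᵢ|y−yᵢ|, so x and y are optimised independently as 1-D weighted medians.
Total weight W = 364; half = 182.
x-coordinate, sorted with cumulative weight:
  x=1 (Zone V, w=35) cum 35
  x=1 (Zone I, w=90) cum 125
  x=1 (Zone II, w=4) cum 129
  x=2 (Zone IV, w=10) cum 139
  x=4 (Zone VI, w=60) cum 199  ← median
  x=5 (Zone VII, w=15) cum 214
  x=5 (Zone III, w=150) cum 364
⇒ x* = 4
y-coordinate, sorted with cumulative weight:
  y=1 (Zone IV, w=10) cum 10
  y=1 (Zone II, w=4) cum 14
  y=3 (Zone V, w=35) cum 49
  y=5 (Zone VII, w=15) cum 64
  y=5 (Zone I, w=90) cum 154
  y=6 (Zone III, w=150) cum 304  ← median
  y=8 (Zone VI, w=60) cum 364
⇒ y* = 6

(4, 6)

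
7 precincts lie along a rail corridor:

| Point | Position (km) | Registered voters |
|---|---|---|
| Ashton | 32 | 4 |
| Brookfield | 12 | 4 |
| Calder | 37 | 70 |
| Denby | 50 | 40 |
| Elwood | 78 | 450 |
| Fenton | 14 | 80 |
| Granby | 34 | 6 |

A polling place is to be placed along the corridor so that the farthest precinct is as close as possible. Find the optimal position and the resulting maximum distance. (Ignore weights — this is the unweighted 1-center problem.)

The 1-center on a line is the midpoint of the two extreme points: leftmost at 12, rightmost at 78.
Optimal location = (12 + 78)/2 = 45; maximum distance = (78 − 12)/2 = 33.

location 45, max distance 33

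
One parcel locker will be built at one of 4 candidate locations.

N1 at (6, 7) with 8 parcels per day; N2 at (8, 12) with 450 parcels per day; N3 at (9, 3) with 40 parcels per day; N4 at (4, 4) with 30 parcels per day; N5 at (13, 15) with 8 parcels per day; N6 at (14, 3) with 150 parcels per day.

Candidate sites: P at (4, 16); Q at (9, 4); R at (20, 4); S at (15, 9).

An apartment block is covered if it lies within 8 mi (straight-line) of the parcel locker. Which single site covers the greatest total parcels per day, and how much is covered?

Coverage radius r = 8 mi; a point is covered iff (Δx)²+(Δy)² ≤ 8² = 64.
  P (4, 16): covers {N2} → 450
  Q (9, 4): covers {N1, N3, N4, N6} → 228
  R (20, 4): covers {N6} → 150
  S (15, 9): covers {N2, N5, N6} → 608
Maximum coverage at S: 608 parcels per day.

S, covering 608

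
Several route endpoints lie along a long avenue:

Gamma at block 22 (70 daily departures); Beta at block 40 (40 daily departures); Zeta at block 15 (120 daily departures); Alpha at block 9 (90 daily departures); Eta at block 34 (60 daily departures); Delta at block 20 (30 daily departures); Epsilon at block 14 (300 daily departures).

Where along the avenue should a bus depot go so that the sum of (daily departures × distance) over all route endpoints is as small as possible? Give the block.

For a sum of weighted absolute distances on a line, the optimum is the weighted median (not the mean). Total weight W = 710; half-weight = 355.
Sort by position and accumulate weight:
  block 9 (Alpha, w=90) → cum 90
  block 14 (Epsilon, w=300) → cum 390  ≥ 355 → median here
  block 15 (Zeta, w=120) → cum 510
  block 20 (Delta, w=30) → cum 540
  block 22 (Gamma, w=70) → cum 610
  block 34 (Eta, w=60) → cum 670
  block 40 (Beta, w=40) → cum 710
Optimal location: block 14.

x = 14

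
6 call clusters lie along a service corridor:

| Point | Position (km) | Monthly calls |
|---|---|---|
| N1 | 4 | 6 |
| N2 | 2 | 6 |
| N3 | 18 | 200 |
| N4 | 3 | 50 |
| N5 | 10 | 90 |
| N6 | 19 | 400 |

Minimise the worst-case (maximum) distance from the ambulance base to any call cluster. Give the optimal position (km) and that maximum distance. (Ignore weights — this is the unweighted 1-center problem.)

The 1-center on a line is the midpoint of the two extreme points: leftmost at 2, rightmost at 19.
Optimal location = (2 + 19)/2 = 10.5; maximum distance = (19 − 2)/2 = 8.5.

location 10.5, max distance 8.5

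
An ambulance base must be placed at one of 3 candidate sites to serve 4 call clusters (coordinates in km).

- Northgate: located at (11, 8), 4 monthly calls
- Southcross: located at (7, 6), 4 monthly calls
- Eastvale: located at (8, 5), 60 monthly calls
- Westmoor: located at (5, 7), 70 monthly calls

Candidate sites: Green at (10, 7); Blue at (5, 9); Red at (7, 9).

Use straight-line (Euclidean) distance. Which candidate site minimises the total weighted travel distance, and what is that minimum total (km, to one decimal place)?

Total weighted distance at each candidate:
  Green (10, 7): total = 538.0
  Blue (5, 9): total = 478.8
  Red (7, 9): total = 473.9
Minimum is at Red with total 473.9 km.

Red, total 473.9 km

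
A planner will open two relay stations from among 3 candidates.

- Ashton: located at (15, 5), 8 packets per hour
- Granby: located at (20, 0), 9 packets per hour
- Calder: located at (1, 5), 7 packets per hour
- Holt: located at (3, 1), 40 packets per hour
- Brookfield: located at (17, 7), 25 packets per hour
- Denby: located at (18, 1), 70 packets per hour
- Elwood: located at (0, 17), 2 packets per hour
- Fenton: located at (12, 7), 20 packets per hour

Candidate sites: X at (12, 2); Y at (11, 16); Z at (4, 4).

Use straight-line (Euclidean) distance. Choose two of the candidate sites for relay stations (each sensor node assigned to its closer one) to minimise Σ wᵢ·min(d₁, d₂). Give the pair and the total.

Evaluate every pair (each demand assigned to the nearer of the two):
  {X, Z}: total = 986.6
  {X, Y}: total = 1274.8
  {Y, Z}: total = 1851.1
Best pair: {X, Z} with total 986.6.

{X, Z}, total 986.6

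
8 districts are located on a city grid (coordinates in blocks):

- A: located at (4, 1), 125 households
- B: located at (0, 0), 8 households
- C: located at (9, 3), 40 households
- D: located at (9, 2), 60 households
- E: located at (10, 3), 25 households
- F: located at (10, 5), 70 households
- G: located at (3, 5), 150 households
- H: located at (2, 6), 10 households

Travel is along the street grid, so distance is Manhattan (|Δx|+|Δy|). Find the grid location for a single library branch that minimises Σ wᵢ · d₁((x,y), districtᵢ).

(4, 3)

Manhattan distance separates: Σwᵢ(|x−xᵢ|+|y−yᵢ|) = Σwᵢ|x−xᵢ| + Σwᵢ|y−yᵢ|, so x and y are optimised independently as 1-D weighted medians.
Total weight W = 488; half = 244.
x-coordinate, sorted with cumulative weight:
  x=0 (B, w=8) cum 8
  x=2 (H, w=10) cum 18
  x=3 (G, w=150) cum 168
  x=4 (A, w=125) cum 293  ← median
  x=9 (C, w=40) cum 333
  x=9 (D, w=60) cum 393
  x=10 (E, w=25) cum 418
  x=10 (F, w=70) cum 488
⇒ x* = 4
y-coordinate, sorted with cumulative weight:
  y=0 (B, w=8) cum 8
  y=1 (A, w=125) cum 133
  y=2 (D, w=60) cum 193
  y=3 (C, w=40) cum 233
  y=3 (E, w=25) cum 258  ← median
  y=5 (F, w=70) cum 328
  y=5 (G, w=150) cum 478
  y=6 (H, w=10) cum 488
⇒ y* = 3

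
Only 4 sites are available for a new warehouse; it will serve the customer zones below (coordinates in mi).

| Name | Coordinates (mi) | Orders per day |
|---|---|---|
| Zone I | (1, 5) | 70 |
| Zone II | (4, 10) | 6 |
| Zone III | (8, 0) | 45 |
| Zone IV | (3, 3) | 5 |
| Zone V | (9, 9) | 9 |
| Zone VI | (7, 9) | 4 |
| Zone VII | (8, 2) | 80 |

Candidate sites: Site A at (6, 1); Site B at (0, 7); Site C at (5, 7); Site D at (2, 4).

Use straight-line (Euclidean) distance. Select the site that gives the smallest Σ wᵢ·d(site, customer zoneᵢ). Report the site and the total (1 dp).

Total weighted distance at each candidate:
  Site A (6, 1): total = 910.2
  Site B (0, 7): total = 1556.7
  Site C (5, 7): total = 1215.1
  Site D (2, 4): total = 1080.2
Minimum is at Site A with total 910.2 mi.

Site A, total 910.2 mi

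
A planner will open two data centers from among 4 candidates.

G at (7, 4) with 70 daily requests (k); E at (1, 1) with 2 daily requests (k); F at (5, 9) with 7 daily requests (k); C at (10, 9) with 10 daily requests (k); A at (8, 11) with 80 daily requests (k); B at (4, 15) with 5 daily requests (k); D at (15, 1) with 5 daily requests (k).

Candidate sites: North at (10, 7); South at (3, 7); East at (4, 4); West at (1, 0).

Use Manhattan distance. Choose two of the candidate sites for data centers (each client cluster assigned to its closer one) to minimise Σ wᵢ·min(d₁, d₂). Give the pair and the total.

Evaluate every pair (each demand assigned to the nearer of the two):
  {North, East}: total = 874
  {North, South}: total = 1064
  {North, West}: total = 1096
  {South, East}: total = 1175
  {East, West}: total = 1369
  {South, West}: total = 1450
Best pair: {North, East} with total 874.

{North, East}, total 874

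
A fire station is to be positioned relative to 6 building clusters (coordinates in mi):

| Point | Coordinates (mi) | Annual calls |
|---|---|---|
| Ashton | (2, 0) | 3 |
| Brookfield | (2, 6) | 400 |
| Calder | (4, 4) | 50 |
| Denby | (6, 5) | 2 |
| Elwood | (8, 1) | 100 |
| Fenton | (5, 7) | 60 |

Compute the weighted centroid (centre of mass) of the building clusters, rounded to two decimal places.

(3.44, 5.09)

The minimiser of Σwᵢ‖p−pᵢ‖² is the weighted centroid p* = (Σwᵢpᵢ)/(Σwᵢ).
Σwᵢ = 615.
Σwᵢxᵢ = 3·2 + 400·2 + 50·4 + 2·6 + 100·8 + 60·5 = 2118.
Σwᵢyᵢ = 3·0 + 400·6 + 50·4 + 2·5 + 100·1 + 60·7 = 3130.
x* = 2118/615 = 3.44, y* = 3130/615 = 5.09.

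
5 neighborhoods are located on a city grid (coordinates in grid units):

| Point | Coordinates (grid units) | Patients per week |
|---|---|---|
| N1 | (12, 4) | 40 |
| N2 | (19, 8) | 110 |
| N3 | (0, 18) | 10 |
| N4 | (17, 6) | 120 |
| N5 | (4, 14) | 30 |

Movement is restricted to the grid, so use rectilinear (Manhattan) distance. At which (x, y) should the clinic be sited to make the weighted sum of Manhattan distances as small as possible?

Manhattan distance separates: Σwᵢ(|x−xᵢ|+|y−yᵢ|) = Σwᵢ|x−xᵢ| + Σwᵢ|y−yᵢ|, so x and y are optimised independently as 1-D weighted medians.
Total weight W = 310; half = 155.
x-coordinate, sorted with cumulative weight:
  x=0 (N3, w=10) cum 10
  x=4 (N5, w=30) cum 40
  x=12 (N1, w=40) cum 80
  x=17 (N4, w=120) cum 200  ← median
  x=19 (N2, w=110) cum 310
⇒ x* = 17
y-coordinate, sorted with cumulative weight:
  y=4 (N1, w=40) cum 40
  y=6 (N4, w=120) cum 160  ← median
  y=8 (N2, w=110) cum 270
  y=14 (N5, w=30) cum 300
  y=18 (N3, w=10) cum 310
⇒ y* = 6

(17, 6)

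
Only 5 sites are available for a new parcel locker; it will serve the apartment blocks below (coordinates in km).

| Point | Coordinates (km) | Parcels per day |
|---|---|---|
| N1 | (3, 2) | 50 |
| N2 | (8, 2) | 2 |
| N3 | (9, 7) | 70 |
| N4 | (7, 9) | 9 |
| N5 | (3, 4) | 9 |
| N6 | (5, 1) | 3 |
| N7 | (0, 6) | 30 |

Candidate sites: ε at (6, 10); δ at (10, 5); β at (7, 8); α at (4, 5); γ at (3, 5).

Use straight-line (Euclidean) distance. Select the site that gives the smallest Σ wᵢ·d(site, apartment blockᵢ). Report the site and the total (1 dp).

Total weighted distance at each candidate:
  ε (6, 10): total = 1057.3
  δ (10, 5): total = 973.9
  β (7, 8): total = 829.4
  α (4, 5): total = 738.9
  γ (3, 5): total = 772.6
Minimum is at α with total 738.9 km.

α, total 738.9 km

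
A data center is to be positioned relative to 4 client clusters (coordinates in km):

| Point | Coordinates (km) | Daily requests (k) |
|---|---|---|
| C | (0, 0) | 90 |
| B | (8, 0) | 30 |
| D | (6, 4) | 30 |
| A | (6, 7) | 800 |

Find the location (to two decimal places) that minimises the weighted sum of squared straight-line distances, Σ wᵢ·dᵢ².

The minimiser of Σwᵢ‖p−pᵢ‖² is the weighted centroid p* = (Σwᵢpᵢ)/(Σwᵢ).
Σwᵢ = 950.
Σwᵢxᵢ = 90·0 + 30·8 + 30·6 + 800·6 = 5220.
Σwᵢyᵢ = 90·0 + 30·0 + 30·4 + 800·7 = 5720.
x* = 5220/950 = 5.49, y* = 5720/950 = 6.02.

(5.49, 6.02)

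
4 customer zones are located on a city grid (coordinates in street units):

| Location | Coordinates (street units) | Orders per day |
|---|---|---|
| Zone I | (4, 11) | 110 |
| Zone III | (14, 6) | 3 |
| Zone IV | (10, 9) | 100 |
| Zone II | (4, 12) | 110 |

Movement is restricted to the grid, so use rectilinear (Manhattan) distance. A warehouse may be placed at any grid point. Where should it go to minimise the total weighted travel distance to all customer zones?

Manhattan distance separates: Σwᵢ(|x−xᵢ|+|y−yᵢ|) = Σwᵢ|x−xᵢ| + Σwᵢ|y−yᵢ|, so x and y are optimised independently as 1-D weighted medians.
Total weight W = 323; half = 161.5.
x-coordinate, sorted with cumulative weight:
  x=4 (Zone I, w=110) cum 110
  x=4 (Zone II, w=110) cum 220  ← median
  x=10 (Zone IV, w=100) cum 320
  x=14 (Zone III, w=3) cum 323
⇒ x* = 4
y-coordinate, sorted with cumulative weight:
  y=6 (Zone III, w=3) cum 3
  y=9 (Zone IV, w=100) cum 103
  y=11 (Zone I, w=110) cum 213  ← median
  y=12 (Zone II, w=110) cum 323
⇒ y* = 11

(4, 11)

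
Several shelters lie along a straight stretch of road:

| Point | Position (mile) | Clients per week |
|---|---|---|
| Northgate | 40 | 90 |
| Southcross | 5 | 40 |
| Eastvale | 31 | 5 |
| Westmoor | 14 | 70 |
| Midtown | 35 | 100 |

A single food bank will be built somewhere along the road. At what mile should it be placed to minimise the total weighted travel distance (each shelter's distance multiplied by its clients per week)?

For a sum of weighted absolute distances on a line, the optimum is the weighted median (not the mean). Total weight W = 305; half-weight = 152.5.
Sort by position and accumulate weight:
  mile 5 (Southcross, w=40) → cum 40
  mile 14 (Westmoor, w=70) → cum 110
  mile 31 (Eastvale, w=5) → cum 115
  mile 35 (Midtown, w=100) → cum 215  ≥ 152.5 → median here
  mile 40 (Northgate, w=90) → cum 305
Optimal location: mile 35.

x = 35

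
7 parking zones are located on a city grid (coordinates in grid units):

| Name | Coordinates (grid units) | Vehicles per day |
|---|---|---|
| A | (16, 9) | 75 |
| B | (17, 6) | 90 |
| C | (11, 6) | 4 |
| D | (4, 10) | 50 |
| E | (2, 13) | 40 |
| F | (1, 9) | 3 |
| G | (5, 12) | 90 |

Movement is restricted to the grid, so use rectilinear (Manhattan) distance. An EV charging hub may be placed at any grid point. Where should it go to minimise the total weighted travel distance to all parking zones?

(5, 10)

Manhattan distance separates: Σwᵢ(|x−xᵢ|+|y−yᵢ|) = Σwᵢ|x−xᵢ| + Σwᵢ|y−yᵢ|, so x and y are optimised independently as 1-D weighted medians.
Total weight W = 352; half = 176.
x-coordinate, sorted with cumulative weight:
  x=1 (F, w=3) cum 3
  x=2 (E, w=40) cum 43
  x=4 (D, w=50) cum 93
  x=5 (G, w=90) cum 183  ← median
  x=11 (C, w=4) cum 187
  x=16 (A, w=75) cum 262
  x=17 (B, w=90) cum 352
⇒ x* = 5
y-coordinate, sorted with cumulative weight:
  y=6 (B, w=90) cum 90
  y=6 (C, w=4) cum 94
  y=9 (A, w=75) cum 169
  y=9 (F, w=3) cum 172
  y=10 (D, w=50) cum 222  ← median
  y=12 (G, w=90) cum 312
  y=13 (E, w=40) cum 352
⇒ y* = 10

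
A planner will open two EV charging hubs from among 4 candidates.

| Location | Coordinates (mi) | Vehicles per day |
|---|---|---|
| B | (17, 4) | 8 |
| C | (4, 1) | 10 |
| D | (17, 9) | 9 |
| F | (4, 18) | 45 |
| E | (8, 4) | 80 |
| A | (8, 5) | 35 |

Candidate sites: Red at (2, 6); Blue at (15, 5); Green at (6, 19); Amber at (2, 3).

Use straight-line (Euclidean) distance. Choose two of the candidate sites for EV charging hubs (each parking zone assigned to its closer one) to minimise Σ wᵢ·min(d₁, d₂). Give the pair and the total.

{Blue, Green}, total 1086.5

Evaluate every pair (each demand assigned to the nearer of the two):
  {Blue, Green}: total = 1086.5
  {Green, Amber}: total = 1090.9
  {Red, Green}: total = 1128.2
  {Red, Blue}: total = 1378.3
  {Blue, Amber}: total = 1475.4
  {Red, Amber}: total = 1533.2
Best pair: {Blue, Green} with total 1086.5.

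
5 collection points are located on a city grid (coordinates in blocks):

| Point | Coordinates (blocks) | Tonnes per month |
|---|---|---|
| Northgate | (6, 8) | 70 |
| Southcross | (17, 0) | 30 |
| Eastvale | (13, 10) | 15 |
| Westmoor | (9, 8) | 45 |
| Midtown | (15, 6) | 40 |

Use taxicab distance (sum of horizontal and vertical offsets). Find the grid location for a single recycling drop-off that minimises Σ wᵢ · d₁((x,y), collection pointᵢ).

Manhattan distance separates: Σwᵢ(|x−xᵢ|+|y−yᵢ|) = Σwᵢ|x−xᵢ| + Σwᵢ|y−yᵢ|, so x and y are optimised independently as 1-D weighted medians.
Total weight W = 200; half = 100.
x-coordinate, sorted with cumulative weight:
  x=6 (Northgate, w=70) cum 70
  x=9 (Westmoor, w=45) cum 115  ← median
  x=13 (Eastvale, w=15) cum 130
  x=15 (Midtown, w=40) cum 170
  x=17 (Southcross, w=30) cum 200
⇒ x* = 9
y-coordinate, sorted with cumulative weight:
  y=0 (Southcross, w=30) cum 30
  y=6 (Midtown, w=40) cum 70
  y=8 (Northgate, w=70) cum 140  ← median
  y=8 (Westmoor, w=45) cum 185
  y=10 (Eastvale, w=15) cum 200
⇒ y* = 8

(9, 8)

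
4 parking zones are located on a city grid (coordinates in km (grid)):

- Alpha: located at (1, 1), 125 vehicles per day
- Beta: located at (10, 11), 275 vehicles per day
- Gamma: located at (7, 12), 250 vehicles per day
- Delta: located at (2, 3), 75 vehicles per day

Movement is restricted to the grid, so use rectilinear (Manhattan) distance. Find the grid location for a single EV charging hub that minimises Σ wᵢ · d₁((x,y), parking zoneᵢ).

(7, 11)

Manhattan distance separates: Σwᵢ(|x−xᵢ|+|y−yᵢ|) = Σwᵢ|x−xᵢ| + Σwᵢ|y−yᵢ|, so x and y are optimised independently as 1-D weighted medians.
Total weight W = 725; half = 362.5.
x-coordinate, sorted with cumulative weight:
  x=1 (Alpha, w=125) cum 125
  x=2 (Delta, w=75) cum 200
  x=7 (Gamma, w=250) cum 450  ← median
  x=10 (Beta, w=275) cum 725
⇒ x* = 7
y-coordinate, sorted with cumulative weight:
  y=1 (Alpha, w=125) cum 125
  y=3 (Delta, w=75) cum 200
  y=11 (Beta, w=275) cum 475  ← median
  y=12 (Gamma, w=250) cum 725
⇒ y* = 11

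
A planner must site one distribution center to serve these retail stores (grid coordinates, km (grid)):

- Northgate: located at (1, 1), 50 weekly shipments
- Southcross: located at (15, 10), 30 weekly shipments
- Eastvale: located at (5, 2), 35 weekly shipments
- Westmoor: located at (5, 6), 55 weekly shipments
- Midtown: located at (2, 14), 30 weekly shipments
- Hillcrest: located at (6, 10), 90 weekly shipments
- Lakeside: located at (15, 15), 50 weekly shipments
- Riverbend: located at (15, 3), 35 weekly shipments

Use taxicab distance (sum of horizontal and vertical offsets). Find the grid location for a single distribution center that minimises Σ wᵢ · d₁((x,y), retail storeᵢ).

Manhattan distance separates: Σwᵢ(|x−xᵢ|+|y−yᵢ|) = Σwᵢ|x−xᵢ| + Σwᵢ|y−yᵢ|, so x and y are optimised independently as 1-D weighted medians.
Total weight W = 375; half = 187.5.
x-coordinate, sorted with cumulative weight:
  x=1 (Northgate, w=50) cum 50
  x=2 (Midtown, w=30) cum 80
  x=5 (Eastvale, w=35) cum 115
  x=5 (Westmoor, w=55) cum 170
  x=6 (Hillcrest, w=90) cum 260  ← median
  x=15 (Southcross, w=30) cum 290
  x=15 (Lakeside, w=50) cum 340
  x=15 (Riverbend, w=35) cum 375
⇒ x* = 6
y-coordinate, sorted with cumulative weight:
  y=1 (Northgate, w=50) cum 50
  y=2 (Eastvale, w=35) cum 85
  y=3 (Riverbend, w=35) cum 120
  y=6 (Westmoor, w=55) cum 175
  y=10 (Southcross, w=30) cum 205  ← median
  y=10 (Hillcrest, w=90) cum 295
  y=14 (Midtown, w=30) cum 325
  y=15 (Lakeside, w=50) cum 375
⇒ y* = 10

(6, 10)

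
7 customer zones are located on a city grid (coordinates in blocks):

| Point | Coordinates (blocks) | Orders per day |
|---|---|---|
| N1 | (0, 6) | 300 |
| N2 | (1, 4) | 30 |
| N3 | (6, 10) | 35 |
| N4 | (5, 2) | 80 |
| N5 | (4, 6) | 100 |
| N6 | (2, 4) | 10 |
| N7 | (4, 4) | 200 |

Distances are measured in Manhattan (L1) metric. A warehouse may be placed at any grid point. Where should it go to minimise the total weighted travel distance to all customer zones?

(4, 6)

Manhattan distance separates: Σwᵢ(|x−xᵢ|+|y−yᵢ|) = Σwᵢ|x−xᵢ| + Σwᵢ|y−yᵢ|, so x and y are optimised independently as 1-D weighted medians.
Total weight W = 755; half = 377.5.
x-coordinate, sorted with cumulative weight:
  x=0 (N1, w=300) cum 300
  x=1 (N2, w=30) cum 330
  x=2 (N6, w=10) cum 340
  x=4 (N5, w=100) cum 440  ← median
  x=4 (N7, w=200) cum 640
  x=5 (N4, w=80) cum 720
  x=6 (N3, w=35) cum 755
⇒ x* = 4
y-coordinate, sorted with cumulative weight:
  y=2 (N4, w=80) cum 80
  y=4 (N2, w=30) cum 110
  y=4 (N6, w=10) cum 120
  y=4 (N7, w=200) cum 320
  y=6 (N1, w=300) cum 620  ← median
  y=6 (N5, w=100) cum 720
  y=10 (N3, w=35) cum 755
⇒ y* = 6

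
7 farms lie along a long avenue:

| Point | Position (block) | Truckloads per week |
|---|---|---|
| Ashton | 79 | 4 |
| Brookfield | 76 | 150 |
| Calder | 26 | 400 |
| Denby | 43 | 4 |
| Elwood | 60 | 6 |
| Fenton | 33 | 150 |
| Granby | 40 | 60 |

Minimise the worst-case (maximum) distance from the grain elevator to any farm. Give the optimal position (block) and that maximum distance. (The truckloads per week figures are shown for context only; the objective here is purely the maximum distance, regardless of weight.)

location 52.5, max distance 26.5

The 1-center on a line is the midpoint of the two extreme points: leftmost at 26, rightmost at 79.
Optimal location = (26 + 79)/2 = 52.5; maximum distance = (79 − 26)/2 = 26.5.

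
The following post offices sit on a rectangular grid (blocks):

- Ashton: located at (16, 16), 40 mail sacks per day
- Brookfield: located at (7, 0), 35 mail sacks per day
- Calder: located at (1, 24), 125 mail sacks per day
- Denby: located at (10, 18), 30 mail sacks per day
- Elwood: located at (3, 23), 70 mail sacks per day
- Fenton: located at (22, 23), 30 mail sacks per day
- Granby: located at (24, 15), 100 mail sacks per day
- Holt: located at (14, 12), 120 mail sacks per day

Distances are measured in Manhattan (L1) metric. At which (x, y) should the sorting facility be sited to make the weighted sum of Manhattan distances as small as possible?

(14, 16)

Manhattan distance separates: Σwᵢ(|x−xᵢ|+|y−yᵢ|) = Σwᵢ|x−xᵢ| + Σwᵢ|y−yᵢ|, so x and y are optimised independently as 1-D weighted medians.
Total weight W = 550; half = 275.
x-coordinate, sorted with cumulative weight:
  x=1 (Calder, w=125) cum 125
  x=3 (Elwood, w=70) cum 195
  x=7 (Brookfield, w=35) cum 230
  x=10 (Denby, w=30) cum 260
  x=14 (Holt, w=120) cum 380  ← median
  x=16 (Ashton, w=40) cum 420
  x=22 (Fenton, w=30) cum 450
  x=24 (Granby, w=100) cum 550
⇒ x* = 14
y-coordinate, sorted with cumulative weight:
  y=0 (Brookfield, w=35) cum 35
  y=12 (Holt, w=120) cum 155
  y=15 (Granby, w=100) cum 255
  y=16 (Ashton, w=40) cum 295  ← median
  y=18 (Denby, w=30) cum 325
  y=23 (Elwood, w=70) cum 395
  y=23 (Fenton, w=30) cum 425
  y=24 (Calder, w=125) cum 550
⇒ y* = 16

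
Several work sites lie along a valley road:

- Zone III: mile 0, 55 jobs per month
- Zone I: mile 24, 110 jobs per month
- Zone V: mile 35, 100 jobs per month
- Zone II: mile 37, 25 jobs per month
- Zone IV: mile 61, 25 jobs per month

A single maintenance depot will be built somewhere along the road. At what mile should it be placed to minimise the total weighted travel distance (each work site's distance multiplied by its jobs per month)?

x = 24

For a sum of weighted absolute distances on a line, the optimum is the weighted median (not the mean). Total weight W = 315; half-weight = 157.5.
Sort by position and accumulate weight:
  mile 0 (Zone III, w=55) → cum 55
  mile 24 (Zone I, w=110) → cum 165  ≥ 157.5 → median here
  mile 35 (Zone V, w=100) → cum 265
  mile 37 (Zone II, w=25) → cum 290
  mile 61 (Zone IV, w=25) → cum 315
Optimal location: mile 24.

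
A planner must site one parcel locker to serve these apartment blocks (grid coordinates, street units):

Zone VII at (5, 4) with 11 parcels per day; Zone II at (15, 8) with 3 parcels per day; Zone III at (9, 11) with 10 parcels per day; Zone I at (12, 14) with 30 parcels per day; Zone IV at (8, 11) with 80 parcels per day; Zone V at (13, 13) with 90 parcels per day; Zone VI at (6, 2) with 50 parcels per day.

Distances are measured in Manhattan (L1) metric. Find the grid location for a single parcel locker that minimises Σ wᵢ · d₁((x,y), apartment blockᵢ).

(8, 11)

Manhattan distance separates: Σwᵢ(|x−xᵢ|+|y−yᵢ|) = Σwᵢ|x−xᵢ| + Σwᵢ|y−yᵢ|, so x and y are optimised independently as 1-D weighted medians.
Total weight W = 274; half = 137.
x-coordinate, sorted with cumulative weight:
  x=5 (Zone VII, w=11) cum 11
  x=6 (Zone VI, w=50) cum 61
  x=8 (Zone IV, w=80) cum 141  ← median
  x=9 (Zone III, w=10) cum 151
  x=12 (Zone I, w=30) cum 181
  x=13 (Zone V, w=90) cum 271
  x=15 (Zone II, w=3) cum 274
⇒ x* = 8
y-coordinate, sorted with cumulative weight:
  y=2 (Zone VI, w=50) cum 50
  y=4 (Zone VII, w=11) cum 61
  y=8 (Zone II, w=3) cum 64
  y=11 (Zone III, w=10) cum 74
  y=11 (Zone IV, w=80) cum 154  ← median
  y=13 (Zone V, w=90) cum 244
  y=14 (Zone I, w=30) cum 274
⇒ y* = 11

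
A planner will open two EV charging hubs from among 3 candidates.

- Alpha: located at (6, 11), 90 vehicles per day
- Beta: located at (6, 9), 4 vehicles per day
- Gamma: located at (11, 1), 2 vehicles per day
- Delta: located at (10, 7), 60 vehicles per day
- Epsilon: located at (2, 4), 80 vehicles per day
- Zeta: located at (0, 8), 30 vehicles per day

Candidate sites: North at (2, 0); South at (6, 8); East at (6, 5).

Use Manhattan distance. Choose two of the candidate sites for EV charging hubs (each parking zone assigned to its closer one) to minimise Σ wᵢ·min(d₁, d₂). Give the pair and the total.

{North, South}, total 1094

Evaluate every pair (each demand assigned to the nearer of the two):
  {North, South}: total = 1094
  {South, East}: total = 1172
  {North, East}: total = 1524
Best pair: {North, South} with total 1094.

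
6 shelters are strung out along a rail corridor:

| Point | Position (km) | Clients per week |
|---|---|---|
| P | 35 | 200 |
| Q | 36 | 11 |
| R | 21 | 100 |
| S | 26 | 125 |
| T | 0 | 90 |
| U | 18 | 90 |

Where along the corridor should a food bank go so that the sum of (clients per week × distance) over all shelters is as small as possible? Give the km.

For a sum of weighted absolute distances on a line, the optimum is the weighted median (not the mean). Total weight W = 616; half-weight = 308.
Sort by position and accumulate weight:
  km 0 (T, w=90) → cum 90
  km 18 (U, w=90) → cum 180
  km 21 (R, w=100) → cum 280
  km 26 (S, w=125) → cum 405  ≥ 308 → median here
  km 35 (P, w=200) → cum 605
  km 36 (Q, w=11) → cum 616
Optimal location: km 26.

x = 26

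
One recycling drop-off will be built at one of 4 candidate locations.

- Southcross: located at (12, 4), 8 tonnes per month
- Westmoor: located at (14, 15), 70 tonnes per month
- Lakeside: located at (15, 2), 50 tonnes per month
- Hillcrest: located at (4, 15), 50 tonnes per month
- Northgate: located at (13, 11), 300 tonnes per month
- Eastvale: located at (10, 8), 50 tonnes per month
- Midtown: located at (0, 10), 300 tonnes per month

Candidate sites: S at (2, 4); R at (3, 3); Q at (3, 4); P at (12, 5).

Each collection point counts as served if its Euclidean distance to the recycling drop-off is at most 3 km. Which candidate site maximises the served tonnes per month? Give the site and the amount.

P, covering 8

Coverage radius r = 3 km; a point is covered iff (Δx)²+(Δy)² ≤ 3² = 9.
  S (2, 4): covers {none} → 0
  R (3, 3): covers {none} → 0
  Q (3, 4): covers {none} → 0
  P (12, 5): covers {Southcross} → 8
Maximum coverage at P: 8 tonnes per month.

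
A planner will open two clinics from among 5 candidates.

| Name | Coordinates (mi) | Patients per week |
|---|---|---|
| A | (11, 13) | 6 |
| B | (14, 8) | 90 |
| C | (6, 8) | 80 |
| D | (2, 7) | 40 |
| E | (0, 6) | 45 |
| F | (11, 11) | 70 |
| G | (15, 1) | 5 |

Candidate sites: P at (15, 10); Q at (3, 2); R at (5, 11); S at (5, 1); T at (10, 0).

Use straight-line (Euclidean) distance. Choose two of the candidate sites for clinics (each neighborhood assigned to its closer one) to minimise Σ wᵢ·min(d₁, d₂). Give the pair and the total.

Evaluate every pair (each demand assigned to the nearer of the two):
  {P, R}: total = 1336.0
  {P, Q}: total = 1530.5
  {P, S}: total = 1717.1
  {Q, R}: total = 2050.0
  {R, T}: total = 2059.6
  {R, S}: total = 2132.9
  {P, T}: total = 2210.9
  {Q, T}: total = 2647.5
  {S, T}: total = 2834.1
  {Q, S}: total = 2938.6
Best pair: {P, R} with total 1336.0.

{P, R}, total 1336.0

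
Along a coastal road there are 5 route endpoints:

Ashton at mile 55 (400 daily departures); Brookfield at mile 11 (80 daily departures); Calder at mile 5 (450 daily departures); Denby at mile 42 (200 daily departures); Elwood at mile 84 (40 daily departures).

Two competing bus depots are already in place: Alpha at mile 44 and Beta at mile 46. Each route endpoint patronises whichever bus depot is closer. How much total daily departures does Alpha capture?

730

The indifferent point is the midpoint (44+46)/2 = 45; route endpoints left of it (closer to Alpha at 44) go to Alpha, those right go to Beta.
  Calder at 5 (w=450) → Alpha
  Brookfield at 11 (w=80) → Alpha
  Denby at 42 (w=200) → Alpha
  Ashton at 55 (w=400) → Beta
  Elwood at 84 (w=40) → Beta
Alpha captures 730; Beta captures 440.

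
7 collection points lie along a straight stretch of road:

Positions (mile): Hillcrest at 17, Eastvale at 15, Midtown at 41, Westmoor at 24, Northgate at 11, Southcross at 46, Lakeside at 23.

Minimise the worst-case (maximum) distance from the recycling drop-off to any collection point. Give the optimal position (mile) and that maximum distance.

location 28.5, max distance 17.5

The 1-center on a line is the midpoint of the two extreme points: leftmost at 11, rightmost at 46.
Optimal location = (11 + 46)/2 = 28.5; maximum distance = (46 − 11)/2 = 17.5.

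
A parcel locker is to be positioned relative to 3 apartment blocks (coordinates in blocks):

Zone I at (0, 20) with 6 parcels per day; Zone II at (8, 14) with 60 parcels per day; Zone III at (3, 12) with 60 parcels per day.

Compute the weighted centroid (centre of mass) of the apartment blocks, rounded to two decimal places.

(5.24, 13.33)

The minimiser of Σwᵢ‖p−pᵢ‖² is the weighted centroid p* = (Σwᵢpᵢ)/(Σwᵢ).
Σwᵢ = 126.
Σwᵢxᵢ = 6·0 + 60·8 + 60·3 = 660.
Σwᵢyᵢ = 6·20 + 60·14 + 60·12 = 1680.
x* = 660/126 = 5.24, y* = 1680/126 = 13.33.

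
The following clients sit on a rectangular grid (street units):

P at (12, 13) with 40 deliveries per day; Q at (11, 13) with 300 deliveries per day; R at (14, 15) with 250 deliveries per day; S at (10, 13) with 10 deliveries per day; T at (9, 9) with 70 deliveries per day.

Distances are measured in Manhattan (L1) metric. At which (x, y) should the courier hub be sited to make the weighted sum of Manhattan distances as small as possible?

Manhattan distance separates: Σwᵢ(|x−xᵢ|+|y−yᵢ|) = Σwᵢ|x−xᵢ| + Σwᵢ|y−yᵢ|, so x and y are optimised independently as 1-D weighted medians.
Total weight W = 670; half = 335.
x-coordinate, sorted with cumulative weight:
  x=9 (T, w=70) cum 70
  x=10 (S, w=10) cum 80
  x=11 (Q, w=300) cum 380  ← median
  x=12 (P, w=40) cum 420
  x=14 (R, w=250) cum 670
⇒ x* = 11
y-coordinate, sorted with cumulative weight:
  y=9 (T, w=70) cum 70
  y=13 (P, w=40) cum 110
  y=13 (Q, w=300) cum 410  ← median
  y=13 (S, w=10) cum 420
  y=15 (R, w=250) cum 670
⇒ y* = 13

(11, 13)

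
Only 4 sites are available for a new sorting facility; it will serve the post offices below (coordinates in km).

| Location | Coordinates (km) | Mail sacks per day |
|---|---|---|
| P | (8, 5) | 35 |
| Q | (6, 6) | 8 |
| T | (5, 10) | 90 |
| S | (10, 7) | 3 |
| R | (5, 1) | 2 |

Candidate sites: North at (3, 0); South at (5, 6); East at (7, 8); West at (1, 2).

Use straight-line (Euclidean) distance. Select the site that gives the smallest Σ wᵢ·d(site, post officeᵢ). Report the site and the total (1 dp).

Total weighted distance at each candidate:
  North (3, 0): total = 1253.1
  South (5, 6): total = 504.0
  East (7, 8): total = 407.2
  West (1, 2): total = 1161.9
Minimum is at East with total 407.2 km.

East, total 407.2 km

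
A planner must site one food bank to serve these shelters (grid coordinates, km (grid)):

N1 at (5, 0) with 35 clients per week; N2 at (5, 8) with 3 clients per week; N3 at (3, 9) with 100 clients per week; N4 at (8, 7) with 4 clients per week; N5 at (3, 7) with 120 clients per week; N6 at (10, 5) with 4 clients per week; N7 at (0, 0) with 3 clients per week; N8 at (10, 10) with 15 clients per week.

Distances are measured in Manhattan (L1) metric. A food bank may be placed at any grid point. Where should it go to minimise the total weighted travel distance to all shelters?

Manhattan distance separates: Σwᵢ(|x−xᵢ|+|y−yᵢ|) = Σwᵢ|x−xᵢ| + Σwᵢ|y−yᵢ|, so x and y are optimised independently as 1-D weighted medians.
Total weight W = 284; half = 142.
x-coordinate, sorted with cumulative weight:
  x=0 (N7, w=3) cum 3
  x=3 (N3, w=100) cum 103
  x=3 (N5, w=120) cum 223  ← median
  x=5 (N1, w=35) cum 258
  x=5 (N2, w=3) cum 261
  x=8 (N4, w=4) cum 265
  x=10 (N6, w=4) cum 269
  x=10 (N8, w=15) cum 284
⇒ x* = 3
y-coordinate, sorted with cumulative weight:
  y=0 (N1, w=35) cum 35
  y=0 (N7, w=3) cum 38
  y=5 (N6, w=4) cum 42
  y=7 (N4, w=4) cum 46
  y=7 (N5, w=120) cum 166  ← median
  y=8 (N2, w=3) cum 169
  y=9 (N3, w=100) cum 269
  y=10 (N8, w=15) cum 284
⇒ y* = 7

(3, 7)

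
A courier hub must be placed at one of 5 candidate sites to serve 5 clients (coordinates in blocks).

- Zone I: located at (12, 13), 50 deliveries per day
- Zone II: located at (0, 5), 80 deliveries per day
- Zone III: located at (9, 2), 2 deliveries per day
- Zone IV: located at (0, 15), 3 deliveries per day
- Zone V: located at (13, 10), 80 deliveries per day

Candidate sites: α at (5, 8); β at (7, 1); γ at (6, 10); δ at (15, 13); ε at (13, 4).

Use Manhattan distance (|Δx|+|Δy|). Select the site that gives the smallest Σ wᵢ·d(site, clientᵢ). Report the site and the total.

Total weighted distance at each candidate:
  α (5, 8): total = 2096
  β (7, 1): total = 2999
  γ (6, 10): total = 1945
  δ (15, 13): total = 2475
  ε (13, 4): total = 2184
Minimum is at γ with total 1945 blocks.

γ, total 1945 blocks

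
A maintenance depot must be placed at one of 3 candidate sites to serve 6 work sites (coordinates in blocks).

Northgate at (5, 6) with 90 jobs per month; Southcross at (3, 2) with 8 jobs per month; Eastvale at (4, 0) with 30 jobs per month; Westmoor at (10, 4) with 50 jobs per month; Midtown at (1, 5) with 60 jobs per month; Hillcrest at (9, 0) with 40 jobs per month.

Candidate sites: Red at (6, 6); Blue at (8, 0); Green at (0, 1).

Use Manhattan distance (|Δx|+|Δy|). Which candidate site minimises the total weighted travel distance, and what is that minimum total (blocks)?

Red, total 1406 blocks

Total weighted distance at each candidate:
  Red (6, 6): total = 1406
  Blue (8, 0): total = 2046
  Green (0, 1): total = 2432
Minimum is at Red with total 1406 blocks.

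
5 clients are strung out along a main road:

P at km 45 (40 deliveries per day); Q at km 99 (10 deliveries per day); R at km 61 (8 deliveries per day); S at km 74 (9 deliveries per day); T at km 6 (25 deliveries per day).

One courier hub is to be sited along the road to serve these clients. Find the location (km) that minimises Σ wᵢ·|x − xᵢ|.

For a sum of weighted absolute distances on a line, the optimum is the weighted median (not the mean). Total weight W = 92; half-weight = 46.
Sort by position and accumulate weight:
  km 6 (T, w=25) → cum 25
  km 45 (P, w=40) → cum 65  ≥ 46 → median here
  km 61 (R, w=8) → cum 73
  km 74 (S, w=9) → cum 82
  km 99 (Q, w=10) → cum 92
Optimal location: km 45.

x = 45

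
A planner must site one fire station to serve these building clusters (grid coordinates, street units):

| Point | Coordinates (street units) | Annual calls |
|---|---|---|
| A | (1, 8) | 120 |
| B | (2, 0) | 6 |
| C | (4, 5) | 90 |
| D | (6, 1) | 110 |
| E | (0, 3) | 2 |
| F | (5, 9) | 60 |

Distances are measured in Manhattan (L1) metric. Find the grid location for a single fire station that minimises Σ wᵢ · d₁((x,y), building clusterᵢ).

(4, 5)

Manhattan distance separates: Σwᵢ(|x−xᵢ|+|y−yᵢ|) = Σwᵢ|x−xᵢ| + Σwᵢ|y−yᵢ|, so x and y are optimised independently as 1-D weighted medians.
Total weight W = 388; half = 194.
x-coordinate, sorted with cumulative weight:
  x=0 (E, w=2) cum 2
  x=1 (A, w=120) cum 122
  x=2 (B, w=6) cum 128
  x=4 (C, w=90) cum 218  ← median
  x=5 (F, w=60) cum 278
  x=6 (D, w=110) cum 388
⇒ x* = 4
y-coordinate, sorted with cumulative weight:
  y=0 (B, w=6) cum 6
  y=1 (D, w=110) cum 116
  y=3 (E, w=2) cum 118
  y=5 (C, w=90) cum 208  ← median
  y=8 (A, w=120) cum 328
  y=9 (F, w=60) cum 388
⇒ y* = 5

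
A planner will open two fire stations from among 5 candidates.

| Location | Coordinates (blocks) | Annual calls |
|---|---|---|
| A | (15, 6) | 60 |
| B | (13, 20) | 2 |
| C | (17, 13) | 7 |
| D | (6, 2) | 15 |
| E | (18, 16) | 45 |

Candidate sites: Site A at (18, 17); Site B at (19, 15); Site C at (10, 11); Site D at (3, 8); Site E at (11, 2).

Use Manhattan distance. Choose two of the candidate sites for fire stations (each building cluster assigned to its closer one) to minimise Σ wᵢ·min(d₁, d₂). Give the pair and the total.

{Site A, Site E}, total 651

Evaluate every pair (each demand assigned to the nearer of the two):
  {Site A, Site E}: total = 651
  {Site B, Site E}: total = 695
  {Site A, Site C}: total = 891
  {Site B, Site C}: total = 935
  {Site B, Site D}: total = 1055
  {Site A, Site D}: total = 1071
  {Site C, Site E}: total = 1227
  {Site A, Site B}: total = 1259
  {Site C, Site D}: total = 1407
  {Site D, Site E}: total = 1659
Best pair: {Site A, Site E} with total 651.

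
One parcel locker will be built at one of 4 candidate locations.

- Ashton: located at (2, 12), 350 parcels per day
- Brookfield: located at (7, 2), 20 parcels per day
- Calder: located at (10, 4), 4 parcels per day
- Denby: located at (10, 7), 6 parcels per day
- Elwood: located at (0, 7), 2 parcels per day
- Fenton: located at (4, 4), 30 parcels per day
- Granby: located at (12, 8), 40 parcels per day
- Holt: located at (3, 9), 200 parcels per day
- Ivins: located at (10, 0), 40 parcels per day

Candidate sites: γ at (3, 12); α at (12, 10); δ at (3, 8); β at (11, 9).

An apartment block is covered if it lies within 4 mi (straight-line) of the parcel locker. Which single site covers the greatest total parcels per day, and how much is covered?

Coverage radius r = 4 mi; a point is covered iff (Δx)²+(Δy)² ≤ 4² = 16.
  γ (3, 12): covers {Ashton, Holt} → 550
  α (12, 10): covers {Denby, Granby} → 46
  δ (3, 8): covers {Elwood, Holt} → 202
  β (11, 9): covers {Denby, Granby} → 46
Maximum coverage at γ: 550 parcels per day.

γ, covering 550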